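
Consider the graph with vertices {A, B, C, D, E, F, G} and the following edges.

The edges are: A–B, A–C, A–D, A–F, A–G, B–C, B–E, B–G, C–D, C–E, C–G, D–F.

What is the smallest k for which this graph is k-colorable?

4

A, B, C, G are mutually adjacent (a clique of size 4), so at least 4 colors are needed.
4 colors suffice: color 1 → {A, E}; color 2 → {C, F}; color 3 → {B, D}; color 4 → {G}. Every edge joins two different colors.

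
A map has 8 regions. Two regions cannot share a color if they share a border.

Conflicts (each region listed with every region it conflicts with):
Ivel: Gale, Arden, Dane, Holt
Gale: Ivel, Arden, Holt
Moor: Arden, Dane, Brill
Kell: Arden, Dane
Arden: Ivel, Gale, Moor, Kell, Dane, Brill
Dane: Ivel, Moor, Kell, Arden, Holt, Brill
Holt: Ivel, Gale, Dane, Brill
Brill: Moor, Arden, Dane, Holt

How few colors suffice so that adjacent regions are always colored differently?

4

Moor, Arden, Dane, Brill are mutually in conflict, so at least 4 colors are needed.
4 colors suffice: Ivel=3, Gale=1, Moor=4, Kell=3, Arden=2, Dane=1, Holt=2, Brill=3. Each listed conflict is separated.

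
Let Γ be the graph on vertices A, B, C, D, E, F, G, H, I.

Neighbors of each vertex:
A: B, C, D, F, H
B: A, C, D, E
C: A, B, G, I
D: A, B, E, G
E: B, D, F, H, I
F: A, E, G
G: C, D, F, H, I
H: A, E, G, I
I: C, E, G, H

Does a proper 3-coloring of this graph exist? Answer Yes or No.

The chromatic number is 3. B, D, E form a triangle, so at least 3 colors are needed.
3 colors suffice: color 1 → {A, E, G}; color 2 → {C, D, F, H}; color 3 → {B, I}.
That is already a proper 3-coloring.

Yes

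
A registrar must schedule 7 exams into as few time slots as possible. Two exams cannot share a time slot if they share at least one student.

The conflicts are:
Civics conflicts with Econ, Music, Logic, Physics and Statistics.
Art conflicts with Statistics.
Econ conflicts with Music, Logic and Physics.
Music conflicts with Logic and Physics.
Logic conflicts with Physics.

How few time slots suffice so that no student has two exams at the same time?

Civics, Econ, Music, Logic, Physics all conflict with each other, so at least 5 time slots are needed.
Using 5 time slots: Civics=1, Art=1, Econ=3, Music=5, Logic=4, Physics=2, Statistics=2. Each listed conflict is separated.

5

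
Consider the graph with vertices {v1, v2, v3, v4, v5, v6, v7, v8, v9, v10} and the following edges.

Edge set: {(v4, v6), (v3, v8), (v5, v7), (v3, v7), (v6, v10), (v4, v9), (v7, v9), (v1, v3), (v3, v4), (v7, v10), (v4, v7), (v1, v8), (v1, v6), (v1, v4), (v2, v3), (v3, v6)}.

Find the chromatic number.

v1, v3, v4, v6 form a clique, so at least 4 colors are needed.
4 colors suffice: color 1 → {v3, v5, v9, v10}; color 2 → {v2, v6, v7, v8}; color 3 → {v4}; color 4 → {v1}. Every edge joins two different colors.

4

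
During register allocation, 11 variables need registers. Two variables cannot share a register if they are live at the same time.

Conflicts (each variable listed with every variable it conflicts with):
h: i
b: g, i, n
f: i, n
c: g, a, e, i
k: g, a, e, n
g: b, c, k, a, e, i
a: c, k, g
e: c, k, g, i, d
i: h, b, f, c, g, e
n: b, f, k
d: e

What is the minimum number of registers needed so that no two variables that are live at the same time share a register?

c, g, e, i all conflict with each other, so at least 4 registers are needed.
4 registers suffice: register 1 → {h, g, n, d}; register 2 → {k, i}; register 3 → {b, f, a, e}; register 4 → {c}. Each listed conflict is separated.

4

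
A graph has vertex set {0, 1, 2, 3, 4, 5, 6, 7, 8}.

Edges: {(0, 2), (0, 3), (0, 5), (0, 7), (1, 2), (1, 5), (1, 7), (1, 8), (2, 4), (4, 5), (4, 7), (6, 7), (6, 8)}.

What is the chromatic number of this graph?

0 and 3 are adjacent, so at least 2 colors are needed.
A valid assignment using 2 colors: 0=red, 1=red, 2=blue, 3=blue, 4=red, 5=blue, 6=red, 7=blue, 8=blue. No two adjacent vertices share a color.

2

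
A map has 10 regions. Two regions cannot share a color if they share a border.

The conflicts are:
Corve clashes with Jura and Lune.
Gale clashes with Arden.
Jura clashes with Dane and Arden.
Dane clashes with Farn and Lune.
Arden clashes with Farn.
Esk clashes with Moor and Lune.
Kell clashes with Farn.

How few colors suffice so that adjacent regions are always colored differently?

2

Arden and Farn conflict, so at least 2 colors are needed.
2 colors suffice: color 1 → {Corve, Dane, Arden, Esk, Kell}; color 2 → {Gale, Jura, Moor, Farn, Lune}. Each listed conflict is separated.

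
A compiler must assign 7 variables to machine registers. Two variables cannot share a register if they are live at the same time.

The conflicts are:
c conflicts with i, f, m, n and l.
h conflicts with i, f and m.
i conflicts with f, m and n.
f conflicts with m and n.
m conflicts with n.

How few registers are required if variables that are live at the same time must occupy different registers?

5

c, i, f, m, n pairwise conflict, so at least 5 registers are needed.
Using 5 registers: c=4, h=4, i=3, f=2, m=1, n=5, l=1. Each listed conflict is separated.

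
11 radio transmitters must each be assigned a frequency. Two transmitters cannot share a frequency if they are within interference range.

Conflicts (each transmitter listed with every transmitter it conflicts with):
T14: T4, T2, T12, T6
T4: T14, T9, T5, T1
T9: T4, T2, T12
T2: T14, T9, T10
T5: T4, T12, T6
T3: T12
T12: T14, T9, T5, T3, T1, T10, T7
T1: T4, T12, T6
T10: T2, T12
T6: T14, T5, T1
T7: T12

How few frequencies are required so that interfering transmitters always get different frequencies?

2

T5 and T6 conflict, so at least 2 frequencies are needed.
2 frequencies suffice: frequency 1 → {T4, T2, T12, T6}; frequency 2 → {T14, T9, T5, T3, T1, T10, T7}. No two conflicting transmitters share a frequency.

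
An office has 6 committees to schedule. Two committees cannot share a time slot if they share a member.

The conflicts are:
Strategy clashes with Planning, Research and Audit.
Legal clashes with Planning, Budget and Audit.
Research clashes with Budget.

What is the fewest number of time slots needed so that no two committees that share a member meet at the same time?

3

The cycle Legal-Planning-Strategy-Research-Budget-Legal has odd length 5, so it cannot be 2-colored; at least 3 time slots are needed.
3 time slots suffice: time slot 1 → {Strategy, Legal}; time slot 2 → {Planning, Research, Audit}; time slot 3 → {Budget}. Each listed conflict is separated.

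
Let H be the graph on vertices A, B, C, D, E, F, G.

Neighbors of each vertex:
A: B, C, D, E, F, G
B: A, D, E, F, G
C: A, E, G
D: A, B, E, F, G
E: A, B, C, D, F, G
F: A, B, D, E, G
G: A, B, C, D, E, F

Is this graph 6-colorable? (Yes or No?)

Yes

The chromatic number is 6. A, B, D, E, F, G are pairwise adjacent (a clique of size 6), so at least 6 colors are needed.
6 colors suffice: A=3, B=6, C=4, D=5, E=2, F=4, G=1.
That is already a proper 6-coloring.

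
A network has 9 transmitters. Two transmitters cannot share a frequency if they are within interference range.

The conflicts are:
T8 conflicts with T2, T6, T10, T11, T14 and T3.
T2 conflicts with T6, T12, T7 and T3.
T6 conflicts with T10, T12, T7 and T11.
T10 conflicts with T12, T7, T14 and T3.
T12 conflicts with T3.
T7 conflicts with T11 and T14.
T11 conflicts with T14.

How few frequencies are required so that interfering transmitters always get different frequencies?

3

T8, T6, T11 are mutually in conflict, so at least 3 frequencies are needed.
Using 3 frequencies: T8=1, T2=3, T6=2, T10=3, T12=1, T7=1, T11=3, T14=2, T3=2. Each listed conflict is separated.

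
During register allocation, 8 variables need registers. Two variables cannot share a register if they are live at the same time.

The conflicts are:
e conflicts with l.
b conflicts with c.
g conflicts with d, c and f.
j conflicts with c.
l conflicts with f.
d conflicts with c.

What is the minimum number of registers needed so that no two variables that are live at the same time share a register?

3

g, d, c are mutually in conflict, so at least 3 registers are needed.
3 registers suffice: register 1 → {e, c, f}; register 2 → {b, g, j, l}; register 3 → {d}. Each listed conflict is separated.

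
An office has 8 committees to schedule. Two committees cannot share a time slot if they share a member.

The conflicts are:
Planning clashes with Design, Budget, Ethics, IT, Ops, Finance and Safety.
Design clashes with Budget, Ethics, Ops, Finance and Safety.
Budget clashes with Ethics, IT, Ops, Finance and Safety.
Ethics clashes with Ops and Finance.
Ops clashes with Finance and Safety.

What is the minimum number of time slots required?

Planning, Design, Budget, Ethics, Ops, Finance are mutually in conflict, so at least 6 time slots are needed.
6 time slots suffice: time slot 1 → {Planning}; time slot 2 → {Budget}; time slot 3 → {IT, Ops}; time slot 4 → {Design}; time slot 5 → {Ethics, Safety}; time slot 6 → {Finance}. No two conflicting committees share a time slot.

6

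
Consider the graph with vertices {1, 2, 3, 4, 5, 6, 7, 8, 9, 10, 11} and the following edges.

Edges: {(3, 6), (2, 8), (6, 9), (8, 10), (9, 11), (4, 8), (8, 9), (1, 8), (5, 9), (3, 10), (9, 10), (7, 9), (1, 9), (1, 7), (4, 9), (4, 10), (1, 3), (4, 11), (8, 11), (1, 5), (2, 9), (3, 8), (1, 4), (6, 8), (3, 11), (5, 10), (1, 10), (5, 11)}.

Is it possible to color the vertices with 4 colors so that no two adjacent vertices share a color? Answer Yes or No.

1, 4, 8, 9, 10 are pairwise adjacent (a clique of size 5), so at least 5 colors are needed.
So 4 colors are not enough.

No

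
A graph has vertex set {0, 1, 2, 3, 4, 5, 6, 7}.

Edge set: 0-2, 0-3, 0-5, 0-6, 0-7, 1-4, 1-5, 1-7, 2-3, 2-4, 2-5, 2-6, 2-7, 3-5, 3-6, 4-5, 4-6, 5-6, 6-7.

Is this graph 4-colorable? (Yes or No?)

No

0, 2, 3, 5, 6 form a clique, so at least 5 colors are needed.
So 4 colors are not enough.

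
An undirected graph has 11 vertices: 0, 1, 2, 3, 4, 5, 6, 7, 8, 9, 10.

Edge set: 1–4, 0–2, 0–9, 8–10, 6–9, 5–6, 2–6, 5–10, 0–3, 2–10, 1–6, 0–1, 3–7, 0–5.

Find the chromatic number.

2

1 and 4 are adjacent, so at least 2 colors are needed.
2 colors suffice: color a → {0, 4, 6, 7, 10}; color b → {1, 2, 3, 5, 8, 9}. Each edge has distinct colors on its endpoints.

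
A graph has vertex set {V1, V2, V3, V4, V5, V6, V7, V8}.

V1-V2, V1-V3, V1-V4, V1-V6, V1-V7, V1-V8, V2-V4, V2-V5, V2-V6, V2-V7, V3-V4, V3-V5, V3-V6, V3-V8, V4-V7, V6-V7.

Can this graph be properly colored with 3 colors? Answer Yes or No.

V1, V2, V6, V7 form a clique, so at least 4 colors are needed.
So 3 colors are not enough.

No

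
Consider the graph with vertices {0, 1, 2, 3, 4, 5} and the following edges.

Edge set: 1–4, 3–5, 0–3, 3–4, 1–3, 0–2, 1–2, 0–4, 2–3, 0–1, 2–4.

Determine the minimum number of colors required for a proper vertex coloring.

0, 1, 2, 3, 4 form a clique, so at least 5 colors are needed.
5 colors suffice: color red → {3}; color blue → {4, 5}; color green → {2}; color yellow → {1}; color purple → {0}. Every edge joins two different colors.

5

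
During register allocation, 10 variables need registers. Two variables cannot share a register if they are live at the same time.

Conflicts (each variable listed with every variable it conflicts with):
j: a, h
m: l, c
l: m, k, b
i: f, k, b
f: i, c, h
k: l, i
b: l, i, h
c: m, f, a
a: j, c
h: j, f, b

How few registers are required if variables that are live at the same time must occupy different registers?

3

The cycle f-c-a-j-h-f has odd length 5, so it cannot be 2-colored; at least 3 registers are needed.
3 registers suffice: register 1 → {j, k, b, c}; register 2 → {l, i, a, h}; register 3 → {m, f}. Every pair that conflicts lands in different registers.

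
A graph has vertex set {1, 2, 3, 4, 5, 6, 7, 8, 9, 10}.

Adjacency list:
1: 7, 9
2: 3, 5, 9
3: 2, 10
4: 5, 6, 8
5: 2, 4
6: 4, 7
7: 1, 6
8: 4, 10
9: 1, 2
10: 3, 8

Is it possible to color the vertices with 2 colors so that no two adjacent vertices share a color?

No

The cycle 6-4-5-2-9-1-7-6 has odd length 7, so it cannot be 2-colored; at least 3 colors are needed.
So 2 colors are not enough.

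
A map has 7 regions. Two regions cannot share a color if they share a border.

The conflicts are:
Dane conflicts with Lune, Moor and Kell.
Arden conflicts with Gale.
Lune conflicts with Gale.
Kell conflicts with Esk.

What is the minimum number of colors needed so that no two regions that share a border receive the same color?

2

Dane and Lune conflict, so at least 2 colors are needed.
2 colors suffice: color 1 → {Dane, Gale, Esk}; color 2 → {Arden, Lune, Moor, Kell}. Every pair that conflicts lands in different colors.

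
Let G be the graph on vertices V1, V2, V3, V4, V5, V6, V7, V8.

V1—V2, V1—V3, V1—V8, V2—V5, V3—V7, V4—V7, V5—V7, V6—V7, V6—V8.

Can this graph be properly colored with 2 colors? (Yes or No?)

The cycle V3-V1-V2-V5-V7-V3 has odd length 5, so it cannot be 2-colored; at least 3 colors are needed.
So 2 colors are not enough.

No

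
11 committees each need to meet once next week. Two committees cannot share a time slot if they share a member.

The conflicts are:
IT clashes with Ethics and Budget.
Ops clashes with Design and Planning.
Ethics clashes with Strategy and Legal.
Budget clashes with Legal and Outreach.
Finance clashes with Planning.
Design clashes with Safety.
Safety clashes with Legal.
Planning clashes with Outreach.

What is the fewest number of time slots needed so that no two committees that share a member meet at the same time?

3

The cycle Design-Safety-Legal-Budget-Outreach-Planning-Ops-Design has odd length 7, so it cannot be 2-colored; at least 3 time slots are needed.
Using 3 time slots: IT=2, Ops=2, Ethics=1, Budget=1, Strategy=2, Finance=2, Design=1, Safety=3, Legal=2, Planning=1, Outreach=2. No two conflicting committees share a time slot.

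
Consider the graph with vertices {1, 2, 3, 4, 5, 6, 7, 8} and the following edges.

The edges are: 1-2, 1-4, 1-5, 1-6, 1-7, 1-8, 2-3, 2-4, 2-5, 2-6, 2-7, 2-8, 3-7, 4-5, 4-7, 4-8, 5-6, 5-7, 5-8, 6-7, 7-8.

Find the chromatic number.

1, 2, 4, 5, 7, 8 are pairwise adjacent (a clique of size 6), so at least 6 colors are needed.
6 colors suffice: color a → {2}; color b → {7}; color c → {3, 5}; color d → {1}; color e → {6, 8}; color f → {4}. No two adjacent vertices share a color.

6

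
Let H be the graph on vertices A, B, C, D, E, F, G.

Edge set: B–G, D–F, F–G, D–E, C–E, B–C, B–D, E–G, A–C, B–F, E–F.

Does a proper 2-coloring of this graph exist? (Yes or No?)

No

B, D, F form a triangle, so at least 3 colors are needed.
So 2 colors are not enough.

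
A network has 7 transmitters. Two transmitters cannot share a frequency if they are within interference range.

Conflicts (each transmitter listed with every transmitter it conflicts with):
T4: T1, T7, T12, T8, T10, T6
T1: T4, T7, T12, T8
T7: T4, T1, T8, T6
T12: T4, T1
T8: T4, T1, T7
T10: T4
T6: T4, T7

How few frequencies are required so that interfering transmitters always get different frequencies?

T4, T1, T7, T8 all conflict with each other, so at least 4 frequencies are needed.
Using 4 frequencies: T4=1, T1=2, T7=3, T12=3, T8=4, T10=2, T6=2. No two conflicting transmitters share a frequency.

4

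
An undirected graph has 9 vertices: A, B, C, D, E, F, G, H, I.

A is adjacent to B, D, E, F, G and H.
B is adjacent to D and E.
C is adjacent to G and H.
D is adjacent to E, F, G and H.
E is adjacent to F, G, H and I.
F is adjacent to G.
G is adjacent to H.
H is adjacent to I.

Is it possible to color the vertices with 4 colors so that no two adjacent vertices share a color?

No

A, D, E, G, H are mutually adjacent (a clique of size 5), so at least 5 colors are needed.
So 4 colors are not enough.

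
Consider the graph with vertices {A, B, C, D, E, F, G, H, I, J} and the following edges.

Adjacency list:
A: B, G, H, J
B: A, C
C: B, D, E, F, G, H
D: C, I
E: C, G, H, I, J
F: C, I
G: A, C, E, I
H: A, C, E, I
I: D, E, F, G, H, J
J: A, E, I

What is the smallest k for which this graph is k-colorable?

C, E, H are pairwise adjacent, so at least 3 colors are needed.
3 colors suffice: color red → {A, C, I}; color blue → {B, D, E, F}; color green → {G, H, J}. Every edge joins two different colors.

3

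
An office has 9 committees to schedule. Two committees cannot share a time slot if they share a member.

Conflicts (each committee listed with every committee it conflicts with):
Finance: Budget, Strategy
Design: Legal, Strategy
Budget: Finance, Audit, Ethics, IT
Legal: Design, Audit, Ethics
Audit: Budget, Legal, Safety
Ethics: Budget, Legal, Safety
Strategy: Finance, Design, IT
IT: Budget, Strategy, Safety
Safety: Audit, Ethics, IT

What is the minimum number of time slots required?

2

Budget and Audit conflict, so at least 2 time slots are needed.
Using 2 time slots: Finance=2, Design=2, Budget=1, Legal=1, Audit=2, Ethics=2, Strategy=1, IT=2, Safety=1. Each listed conflict is separated.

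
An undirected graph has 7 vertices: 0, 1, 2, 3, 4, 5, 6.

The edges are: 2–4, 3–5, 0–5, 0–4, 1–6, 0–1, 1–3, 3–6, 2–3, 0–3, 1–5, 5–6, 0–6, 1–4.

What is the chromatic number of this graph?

5

0, 1, 3, 5, 6 are pairwise adjacent (a clique of size 5), so at least 5 colors are needed.
5 colors suffice: color a → {0, 2}; color b → {3, 4}; color c → {1}; color d → {6}; color e → {5}. No two adjacent vertices share a color.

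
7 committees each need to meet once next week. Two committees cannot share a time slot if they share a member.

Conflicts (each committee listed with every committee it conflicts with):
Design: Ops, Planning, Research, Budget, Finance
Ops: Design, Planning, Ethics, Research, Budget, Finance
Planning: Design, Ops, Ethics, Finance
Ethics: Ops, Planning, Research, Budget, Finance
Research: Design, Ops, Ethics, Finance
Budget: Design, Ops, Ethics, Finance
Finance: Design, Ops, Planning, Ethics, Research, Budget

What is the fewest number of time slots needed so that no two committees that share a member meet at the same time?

Design, Ops, Budget, Finance all conflict with each other, so at least 4 time slots are needed.
4 time slots suffice: time slot 1 → {Ops}; time slot 2 → {Finance}; time slot 3 → {Design, Ethics}; time slot 4 → {Planning, Research, Budget}. No two conflicting committees share a time slot.

4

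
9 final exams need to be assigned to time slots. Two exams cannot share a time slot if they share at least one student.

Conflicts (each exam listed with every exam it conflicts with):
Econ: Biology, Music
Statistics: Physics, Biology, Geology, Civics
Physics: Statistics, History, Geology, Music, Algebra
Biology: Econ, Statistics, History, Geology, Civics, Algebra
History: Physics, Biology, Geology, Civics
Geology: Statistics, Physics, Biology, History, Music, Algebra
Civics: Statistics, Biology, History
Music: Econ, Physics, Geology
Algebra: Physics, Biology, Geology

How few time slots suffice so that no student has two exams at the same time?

Biology, Geology, Algebra pairwise conflict, so at least 3 time slots are needed.
3 time slots suffice: Econ=1, Statistics=3, Physics=2, Biology=2, History=3, Geology=1, Civics=1, Music=3, Algebra=3. Each listed conflict is separated.

3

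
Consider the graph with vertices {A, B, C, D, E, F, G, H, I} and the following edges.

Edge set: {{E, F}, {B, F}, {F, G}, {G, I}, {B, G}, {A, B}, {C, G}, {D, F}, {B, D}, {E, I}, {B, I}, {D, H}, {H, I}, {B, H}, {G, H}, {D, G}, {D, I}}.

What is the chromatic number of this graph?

B, D, G, H, I form a clique, so at least 5 colors are needed.
5 colors suffice: color red → {B, C, E}; color blue → {A, G}; color green → {F, I}; color yellow → {D}; color purple → {H}. Every edge joins two different colors.

5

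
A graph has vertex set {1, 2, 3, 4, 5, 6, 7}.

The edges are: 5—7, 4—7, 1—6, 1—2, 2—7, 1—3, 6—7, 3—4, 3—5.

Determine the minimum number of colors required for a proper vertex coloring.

The cycle 4-3-1-2-7-4 has odd length 5, so it cannot be 2-colored; at least 3 colors are needed.
3 colors suffice: color red → {1, 7}; color blue → {2, 3, 6}; color green → {4, 5}. No two adjacent vertices share a color.

3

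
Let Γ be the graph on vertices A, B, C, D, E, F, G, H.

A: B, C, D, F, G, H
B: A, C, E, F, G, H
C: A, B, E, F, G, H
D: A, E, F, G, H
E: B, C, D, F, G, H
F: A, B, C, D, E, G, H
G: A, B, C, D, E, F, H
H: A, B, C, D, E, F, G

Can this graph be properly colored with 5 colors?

A, B, C, F, G, H are mutually adjacent (a clique of size 6), so at least 6 colors are needed.
So 5 colors are not enough.

No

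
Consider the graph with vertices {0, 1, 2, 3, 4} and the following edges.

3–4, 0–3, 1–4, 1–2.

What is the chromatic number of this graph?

2

0 and 3 are adjacent, so at least 2 colors are needed.
A valid assignment using 2 colors: 0=blue, 1=red, 2=blue, 3=red, 4=blue. Every edge joins two different colors.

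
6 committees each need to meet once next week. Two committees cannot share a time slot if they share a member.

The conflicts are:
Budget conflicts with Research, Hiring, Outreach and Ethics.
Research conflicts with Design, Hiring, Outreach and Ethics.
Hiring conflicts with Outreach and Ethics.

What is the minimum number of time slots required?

Budget, Research, Hiring, Outreach all conflict with each other, so at least 4 time slots are needed.
4 time slots suffice: Budget=2, Research=1, Design=2, Hiring=3, Outreach=4, Ethics=4. Each listed conflict is separated.

4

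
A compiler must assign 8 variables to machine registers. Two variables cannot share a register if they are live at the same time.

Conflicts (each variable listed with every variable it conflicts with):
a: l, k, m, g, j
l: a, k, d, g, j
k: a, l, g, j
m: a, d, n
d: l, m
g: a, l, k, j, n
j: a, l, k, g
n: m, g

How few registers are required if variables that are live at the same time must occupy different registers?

5

a, l, k, g, j are mutually in conflict, so at least 5 registers are needed.
5 registers suffice: a=2, l=1, k=5, m=1, d=2, g=3, j=4, n=2. Each listed conflict is separated.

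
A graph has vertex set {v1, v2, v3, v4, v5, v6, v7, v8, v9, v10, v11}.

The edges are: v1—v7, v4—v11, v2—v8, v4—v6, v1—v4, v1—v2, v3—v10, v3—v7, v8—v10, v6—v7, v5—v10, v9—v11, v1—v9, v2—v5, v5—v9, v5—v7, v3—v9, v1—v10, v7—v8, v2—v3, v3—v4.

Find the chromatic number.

2

v2 and v3 are adjacent, so at least 2 colors are needed.
2 colors suffice: color 1 → {v1, v3, v5, v6, v8, v11}; color 2 → {v2, v4, v7, v9, v10}. No two adjacent vertices share a color.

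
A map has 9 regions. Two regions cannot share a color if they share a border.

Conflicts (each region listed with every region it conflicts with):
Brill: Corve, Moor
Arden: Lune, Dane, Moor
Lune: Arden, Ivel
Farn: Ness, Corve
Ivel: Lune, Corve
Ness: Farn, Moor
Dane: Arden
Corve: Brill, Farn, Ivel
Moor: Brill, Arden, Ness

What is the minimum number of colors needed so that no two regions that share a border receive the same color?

3

The cycle Moor-Brill-Corve-Farn-Ness-Moor has odd length 5, so it cannot be 2-colored; at least 3 colors are needed.
3 colors suffice: color 1 → {Arden, Ness, Corve}; color 2 → {Farn, Ivel, Dane, Moor}; color 3 → {Brill, Lune}. Each listed conflict is separated.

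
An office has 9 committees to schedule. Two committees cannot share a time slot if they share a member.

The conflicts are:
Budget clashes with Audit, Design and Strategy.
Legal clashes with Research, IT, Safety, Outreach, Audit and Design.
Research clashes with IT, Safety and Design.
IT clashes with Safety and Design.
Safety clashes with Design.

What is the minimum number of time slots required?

Legal, Research, IT, Safety, Design pairwise conflict, so at least 5 time slots are needed.
Using 5 time slots: Budget=1, Legal=1, Research=3, IT=5, Safety=4, Outreach=2, Audit=2, Design=2, Strategy=2. Every pair that conflicts lands in different time slots.

5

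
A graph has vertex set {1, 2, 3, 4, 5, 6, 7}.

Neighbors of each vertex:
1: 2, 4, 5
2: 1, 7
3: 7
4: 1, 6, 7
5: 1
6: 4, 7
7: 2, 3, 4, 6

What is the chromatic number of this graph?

4, 6, 7 are pairwise adjacent, so at least 3 colors are needed.
3 colors suffice: color red → {1, 7}; color blue → {2, 3, 4, 5}; color green → {6}. No two adjacent vertices share a color.

3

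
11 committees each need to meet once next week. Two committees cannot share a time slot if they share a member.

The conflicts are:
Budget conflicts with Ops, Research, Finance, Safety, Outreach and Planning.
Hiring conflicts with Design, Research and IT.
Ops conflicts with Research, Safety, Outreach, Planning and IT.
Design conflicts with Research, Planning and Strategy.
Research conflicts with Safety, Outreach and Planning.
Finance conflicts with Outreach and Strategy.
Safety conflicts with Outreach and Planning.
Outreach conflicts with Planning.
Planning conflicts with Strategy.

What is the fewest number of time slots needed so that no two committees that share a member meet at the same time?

Budget, Ops, Research, Safety, Outreach, Planning pairwise conflict, so at least 6 time slots are needed.
6 time slots suffice: time slot 1 → {Hiring, Finance, Planning}; time slot 2 → {Research, Strategy, IT}; time slot 3 → {Design, Outreach}; time slot 4 → {Ops}; time slot 5 → {Budget}; time slot 6 → {Safety}. No two conflicting committees share a time slot.

6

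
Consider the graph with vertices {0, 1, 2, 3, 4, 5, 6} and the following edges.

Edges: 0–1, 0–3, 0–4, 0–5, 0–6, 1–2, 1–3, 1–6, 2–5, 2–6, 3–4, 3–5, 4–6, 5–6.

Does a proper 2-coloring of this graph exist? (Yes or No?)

No

2, 5, 6 are pairwise adjacent, so at least 3 colors are needed.
So 2 colors are not enough.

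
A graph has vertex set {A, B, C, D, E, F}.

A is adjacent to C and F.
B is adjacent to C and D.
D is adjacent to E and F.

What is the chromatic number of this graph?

3

The cycle D-F-A-C-B-D has odd length 5, so it cannot be 2-colored; at least 3 colors are needed.
3 colors suffice: color red → {A, D}; color blue → {C, E, F}; color green → {B}. Every edge joins two different colors.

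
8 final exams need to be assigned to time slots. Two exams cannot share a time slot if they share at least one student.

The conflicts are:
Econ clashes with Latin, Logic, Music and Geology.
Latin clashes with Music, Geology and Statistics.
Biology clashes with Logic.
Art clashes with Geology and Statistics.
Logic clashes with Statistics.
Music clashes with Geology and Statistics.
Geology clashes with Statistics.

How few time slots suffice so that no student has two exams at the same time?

Econ, Latin, Music, Geology pairwise conflict, so at least 4 time slots are needed.
4 time slots suffice: Econ=1, Latin=4, Biology=1, Art=3, Logic=2, Music=3, Geology=2, Statistics=1. Each listed conflict is separated.

4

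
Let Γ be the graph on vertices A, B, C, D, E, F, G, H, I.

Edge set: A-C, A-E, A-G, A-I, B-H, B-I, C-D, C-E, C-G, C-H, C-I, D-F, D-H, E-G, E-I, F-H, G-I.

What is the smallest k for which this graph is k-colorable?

5

A, C, E, G, I form a clique, so at least 5 colors are needed.
5 colors suffice: A=purple, B=red, C=red, D=green, E=yellow, F=red, G=green, H=blue, I=blue. Each edge has distinct colors on its endpoints.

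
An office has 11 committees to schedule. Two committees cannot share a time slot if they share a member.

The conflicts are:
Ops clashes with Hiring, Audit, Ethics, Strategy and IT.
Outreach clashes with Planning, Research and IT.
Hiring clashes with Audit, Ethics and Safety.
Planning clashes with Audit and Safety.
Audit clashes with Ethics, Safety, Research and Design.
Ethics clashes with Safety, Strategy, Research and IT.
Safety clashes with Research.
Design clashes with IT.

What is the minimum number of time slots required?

4

Hiring, Audit, Ethics, Safety are mutually in conflict, so at least 4 time slots are needed.
4 time slots suffice: time slot 1 → {Audit, Strategy, IT}; time slot 2 → {Planning, Ethics, Design}; time slot 3 → {Ops, Outreach, Safety}; time slot 4 → {Hiring, Research}. No two conflicting committees share a time slot.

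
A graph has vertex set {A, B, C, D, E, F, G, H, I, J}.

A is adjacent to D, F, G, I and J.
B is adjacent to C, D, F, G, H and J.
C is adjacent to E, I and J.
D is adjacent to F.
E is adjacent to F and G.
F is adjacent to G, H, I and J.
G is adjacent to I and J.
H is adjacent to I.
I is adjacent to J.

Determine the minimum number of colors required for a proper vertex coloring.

5

A, F, G, I, J form a clique, so at least 5 colors are needed.
5 colors suffice: A=5, B=2, C=1, D=3, E=2, F=1, G=3, H=3, I=2, J=4. Every edge joins two different colors.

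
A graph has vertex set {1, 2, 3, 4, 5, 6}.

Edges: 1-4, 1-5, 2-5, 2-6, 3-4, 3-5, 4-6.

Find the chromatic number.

3

The cycle 2-5-1-4-6-2 has odd length 5, so it cannot be 2-colored; at least 3 colors are needed.
A valid assignment using 3 colors: 1=b, 2=b, 3=b, 4=a, 5=a, 6=c. No two adjacent vertices share a color.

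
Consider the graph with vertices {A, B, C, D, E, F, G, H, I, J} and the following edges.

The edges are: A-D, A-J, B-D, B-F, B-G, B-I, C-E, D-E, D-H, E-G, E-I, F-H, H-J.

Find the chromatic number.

2

E and I are adjacent, so at least 2 colors are needed.
2 colors suffice: color 1 → {A, B, E, H}; color 2 → {C, D, F, G, I, J}. Each edge has distinct colors on its endpoints.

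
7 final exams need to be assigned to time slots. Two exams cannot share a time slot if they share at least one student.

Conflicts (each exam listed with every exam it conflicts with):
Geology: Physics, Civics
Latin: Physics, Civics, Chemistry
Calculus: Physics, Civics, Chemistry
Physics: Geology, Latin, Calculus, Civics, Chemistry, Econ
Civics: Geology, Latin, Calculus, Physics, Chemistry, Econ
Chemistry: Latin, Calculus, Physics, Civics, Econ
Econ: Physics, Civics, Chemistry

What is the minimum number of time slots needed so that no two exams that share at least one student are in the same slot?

Latin, Physics, Civics, Chemistry pairwise conflict, so at least 4 time slots are needed.
4 time slots suffice: time slot 1 → {Civics}; time slot 2 → {Physics}; time slot 3 → {Geology, Chemistry}; time slot 4 → {Latin, Calculus, Econ}. No two conflicting exams share a time slot.

4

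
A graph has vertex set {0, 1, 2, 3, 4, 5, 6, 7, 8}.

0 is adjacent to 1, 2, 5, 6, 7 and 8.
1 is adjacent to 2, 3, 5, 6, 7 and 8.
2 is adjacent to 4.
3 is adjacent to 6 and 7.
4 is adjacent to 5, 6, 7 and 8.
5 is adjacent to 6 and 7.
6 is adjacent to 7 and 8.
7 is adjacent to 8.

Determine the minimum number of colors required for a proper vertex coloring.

0, 1, 5, 6, 7 form a clique, so at least 5 colors are needed.
5 colors suffice: color a → {2, 7}; color b → {6}; color c → {1, 4}; color d → {0, 3}; color e → {5, 8}. No two adjacent vertices share a color.

5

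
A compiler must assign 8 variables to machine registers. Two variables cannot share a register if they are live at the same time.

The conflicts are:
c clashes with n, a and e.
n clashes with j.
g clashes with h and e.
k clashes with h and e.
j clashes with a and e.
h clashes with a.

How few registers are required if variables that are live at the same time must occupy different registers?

The cycle c-e-g-h-a-c has odd length 5, so it cannot be 2-colored; at least 3 registers are needed.
3 registers suffice: register 1 → {n, a, e}; register 2 → {c, j, h}; register 3 → {g, k}. Each listed conflict is separated.

3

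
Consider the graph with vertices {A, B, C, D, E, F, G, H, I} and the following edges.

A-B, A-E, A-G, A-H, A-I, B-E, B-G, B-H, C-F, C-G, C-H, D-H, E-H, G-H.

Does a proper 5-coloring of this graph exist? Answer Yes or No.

The chromatic number is 4. A, B, G, H are pairwise adjacent (a clique of size 4), so at least 4 colors are needed.
4 colors suffice: A=2, B=3, C=2, D=2, E=4, F=1, G=4, H=1, I=1.
Since 5 ≥ 4, a proper 5-coloring certainly exists.

Yes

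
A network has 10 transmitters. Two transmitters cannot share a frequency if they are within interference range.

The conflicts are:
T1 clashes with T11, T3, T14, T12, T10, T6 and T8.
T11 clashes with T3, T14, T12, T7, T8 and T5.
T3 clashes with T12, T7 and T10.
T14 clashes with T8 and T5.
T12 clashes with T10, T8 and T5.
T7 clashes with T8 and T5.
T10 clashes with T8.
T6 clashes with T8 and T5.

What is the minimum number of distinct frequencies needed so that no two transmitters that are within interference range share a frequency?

4

T1, T11, T12, T8 all conflict with each other, so at least 4 frequencies are needed.
4 frequencies suffice: T1=3, T11=2, T3=1, T14=4, T12=4, T7=3, T10=2, T6=2, T8=1, T5=1. No two conflicting transmitters share a frequency.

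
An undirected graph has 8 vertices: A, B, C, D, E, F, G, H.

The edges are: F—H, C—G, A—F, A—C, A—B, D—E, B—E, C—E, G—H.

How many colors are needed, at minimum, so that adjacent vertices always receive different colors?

The cycle F-A-C-G-H-F has odd length 5, so it cannot be 2-colored; at least 3 colors are needed.
3 colors suffice: color 1 → {A, E, G}; color 2 → {B, C, D, F}; color 3 → {H}. Each edge has distinct colors on its endpoints.

3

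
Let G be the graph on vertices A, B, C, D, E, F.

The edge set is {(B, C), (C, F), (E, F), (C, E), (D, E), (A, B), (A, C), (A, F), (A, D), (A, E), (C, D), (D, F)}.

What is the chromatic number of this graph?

5

A, C, D, E, F form a clique, so at least 5 colors are needed.
5 colors suffice: color 1 → {C}; color 2 → {A}; color 3 → {B, D}; color 4 → {F}; color 5 → {E}. Every edge joins two different colors.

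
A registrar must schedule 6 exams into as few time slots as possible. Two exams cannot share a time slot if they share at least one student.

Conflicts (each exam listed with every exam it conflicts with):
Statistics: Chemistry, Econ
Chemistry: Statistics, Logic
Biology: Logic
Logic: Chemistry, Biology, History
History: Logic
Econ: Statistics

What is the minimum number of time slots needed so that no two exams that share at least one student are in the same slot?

2

Biology and Logic conflict, so at least 2 time slots are needed.
2 time slots suffice: Statistics=1, Chemistry=2, Biology=2, Logic=1, History=2, Econ=2. No two conflicting exams share a time slot.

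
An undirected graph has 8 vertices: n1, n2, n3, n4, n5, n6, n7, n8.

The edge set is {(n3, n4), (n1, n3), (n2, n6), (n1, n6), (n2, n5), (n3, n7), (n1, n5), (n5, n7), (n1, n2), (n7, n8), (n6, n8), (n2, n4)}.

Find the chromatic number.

n1, n2, n5 are mutually adjacent, so at least 3 colors are needed.
A valid assignment using 3 colors: n1=red, n2=blue, n3=blue, n4=red, n5=green, n6=green, n7=red, n8=blue. No two adjacent vertices share a color.

3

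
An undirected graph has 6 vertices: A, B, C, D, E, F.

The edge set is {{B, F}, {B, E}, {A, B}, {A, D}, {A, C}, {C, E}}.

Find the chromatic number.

A and D are adjacent, so at least 2 colors are needed.
One proper 2-coloring: A=1, B=2, C=2, D=2, E=1, F=1. No two adjacent vertices share a color.

2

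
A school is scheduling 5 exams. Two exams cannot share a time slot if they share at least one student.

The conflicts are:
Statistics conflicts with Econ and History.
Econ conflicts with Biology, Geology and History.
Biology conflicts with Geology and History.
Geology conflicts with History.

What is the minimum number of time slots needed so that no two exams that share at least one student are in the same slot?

Econ, Biology, Geology, History pairwise conflict, so at least 4 time slots are needed.
A valid assignment using 4 time slots: Statistics=3, Econ=1, Biology=4, Geology=3, History=2. No two conflicting exams share a time slot.

4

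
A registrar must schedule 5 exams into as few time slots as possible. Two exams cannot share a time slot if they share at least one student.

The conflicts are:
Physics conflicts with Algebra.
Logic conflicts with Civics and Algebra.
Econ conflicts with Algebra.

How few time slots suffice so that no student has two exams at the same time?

2

Physics and Algebra conflict, so at least 2 time slots are needed.
2 time slots suffice: Physics=2, Logic=2, Civics=1, Econ=2, Algebra=1. No two conflicting exams share a time slot.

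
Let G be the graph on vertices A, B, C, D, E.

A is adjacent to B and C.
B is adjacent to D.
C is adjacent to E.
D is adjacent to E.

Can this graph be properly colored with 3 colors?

The chromatic number is 3. The cycle A-C-E-D-B-A has odd length 5, so it cannot be 2-colored; at least 3 colors are needed.
3 colors suffice: color red → {B, E}; color blue → {A, D}; color green → {C}.
That is already a proper 3-coloring.

Yes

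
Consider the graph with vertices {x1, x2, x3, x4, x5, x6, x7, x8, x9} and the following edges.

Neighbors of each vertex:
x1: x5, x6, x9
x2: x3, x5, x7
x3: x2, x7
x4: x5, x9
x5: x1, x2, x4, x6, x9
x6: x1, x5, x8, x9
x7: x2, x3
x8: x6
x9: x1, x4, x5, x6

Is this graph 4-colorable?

The chromatic number is 4. x1, x5, x6, x9 form a clique, so at least 4 colors are needed.
4 colors suffice: x1=4, x2=2, x3=1, x4=3, x5=1, x6=3, x7=3, x8=1, x9=2.
That is already a proper 4-coloring.

Yes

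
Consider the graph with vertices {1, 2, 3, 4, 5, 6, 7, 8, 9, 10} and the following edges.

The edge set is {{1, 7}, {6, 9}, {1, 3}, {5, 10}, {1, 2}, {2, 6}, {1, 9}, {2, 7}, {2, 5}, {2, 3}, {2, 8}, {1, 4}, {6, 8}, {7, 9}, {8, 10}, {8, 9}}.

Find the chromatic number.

6, 8, 9 are pairwise adjacent, so at least 3 colors are needed.
A valid assignment using 3 colors: 1=blue, 2=red, 3=green, 4=red, 5=blue, 6=green, 7=green, 8=blue, 9=red, 10=red. Each edge has distinct colors on its endpoints.

3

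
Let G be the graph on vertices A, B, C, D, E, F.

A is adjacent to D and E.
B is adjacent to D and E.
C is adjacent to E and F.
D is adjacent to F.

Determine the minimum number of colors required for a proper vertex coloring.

The cycle D-F-C-E-B-D has odd length 5, so it cannot be 2-colored; at least 3 colors are needed.
One proper 3-coloring: A=2, B=2, C=2, D=1, E=1, F=3. Every edge joins two different colors.

3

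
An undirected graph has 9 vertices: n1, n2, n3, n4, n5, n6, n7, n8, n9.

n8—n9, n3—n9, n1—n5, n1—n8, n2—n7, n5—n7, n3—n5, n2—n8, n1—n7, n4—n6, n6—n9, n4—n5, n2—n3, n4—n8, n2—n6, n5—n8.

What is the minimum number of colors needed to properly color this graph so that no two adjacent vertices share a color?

n4, n5, n8 are pairwise adjacent, so at least 3 colors are needed.
3 colors suffice: color red → {n2, n5, n9}; color blue → {n3, n6, n7, n8}; color green → {n1, n4}. No two adjacent vertices share a color.

3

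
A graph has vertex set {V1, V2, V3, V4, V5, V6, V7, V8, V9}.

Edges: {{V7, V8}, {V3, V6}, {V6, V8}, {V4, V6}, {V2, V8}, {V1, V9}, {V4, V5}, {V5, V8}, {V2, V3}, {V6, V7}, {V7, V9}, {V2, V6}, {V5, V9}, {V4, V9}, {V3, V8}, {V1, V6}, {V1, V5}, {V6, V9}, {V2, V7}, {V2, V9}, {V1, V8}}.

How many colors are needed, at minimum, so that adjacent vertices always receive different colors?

V2, V6, V7, V9 are mutually adjacent (a clique of size 4), so at least 4 colors are needed.
One proper 4-coloring: V1=G, V2=G, V3=Y, V4=G, V5=R, V6=R, V7=Y, V8=B, V9=B. Every edge joins two different colors.

4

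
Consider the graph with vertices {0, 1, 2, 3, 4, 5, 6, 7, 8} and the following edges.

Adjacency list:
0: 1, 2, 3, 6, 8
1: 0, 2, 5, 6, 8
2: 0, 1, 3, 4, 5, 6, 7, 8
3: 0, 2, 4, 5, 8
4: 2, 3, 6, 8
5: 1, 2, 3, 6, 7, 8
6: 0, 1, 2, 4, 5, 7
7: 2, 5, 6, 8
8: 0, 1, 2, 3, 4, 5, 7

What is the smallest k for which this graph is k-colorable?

2, 3, 5, 8 are mutually adjacent (a clique of size 4), so at least 4 colors are needed.
4 colors suffice: color a → {2}; color b → {6, 8}; color c → {0, 4, 5}; color d → {1, 3, 7}. Every edge joins two different colors.

4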